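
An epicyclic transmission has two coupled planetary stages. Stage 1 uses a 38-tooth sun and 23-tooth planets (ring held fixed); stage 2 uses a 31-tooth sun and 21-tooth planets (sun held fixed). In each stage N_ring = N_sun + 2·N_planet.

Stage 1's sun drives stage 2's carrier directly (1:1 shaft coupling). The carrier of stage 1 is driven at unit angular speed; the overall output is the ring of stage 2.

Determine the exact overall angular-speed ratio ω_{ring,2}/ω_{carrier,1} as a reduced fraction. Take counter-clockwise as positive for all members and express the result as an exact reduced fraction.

6344/1387

Stage 1: N_ring = 38 + 2·23 = 84
Stage 1: 38(ω_s−ω_c) = −84(ω_r−ω_c),  ω_r=0, ω_c=1
Stage 1: ω_s = 1 − (84/38)(0−1) = 61/19
  ⇒ ω_s¹/ω_c¹ = 61/19
Stage 2: N_ring = 31 + 2·21 = 73
Stage 2: 31(ω_s−ω_c) = −73(ω_r−ω_c),  ω_s=0, ω_c=1
Stage 2: ω_r = 1 − (31/73)(0−1) = 104/73
  ⇒ ω_r²/ω_c² = 104/73
Coupling ω_c² = ω_s¹ ⇒ overall = 61/19 × 104/73 = 6344/1387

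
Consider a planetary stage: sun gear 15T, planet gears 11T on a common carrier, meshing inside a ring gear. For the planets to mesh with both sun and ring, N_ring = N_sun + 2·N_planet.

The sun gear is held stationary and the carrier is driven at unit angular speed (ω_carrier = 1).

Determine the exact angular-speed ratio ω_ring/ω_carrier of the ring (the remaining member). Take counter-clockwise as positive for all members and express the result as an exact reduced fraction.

N_ring = 15 + 2·11 = 37
15(ω_s−ω_c) = −37(ω_r−ω_c),  ω_s=0, ω_c=1
ω_r = 1 − (15/37)(0−1) = 52/37
ω_r/ω_c = 52/37

52/37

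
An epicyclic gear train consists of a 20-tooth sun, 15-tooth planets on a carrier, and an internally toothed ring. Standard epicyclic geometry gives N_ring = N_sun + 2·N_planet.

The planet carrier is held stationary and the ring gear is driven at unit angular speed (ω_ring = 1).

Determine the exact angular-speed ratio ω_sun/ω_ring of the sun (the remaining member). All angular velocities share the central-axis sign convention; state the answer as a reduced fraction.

N_ring = 20 + 2·15 = 50
20(ω_s−ω_c) = −50(ω_r−ω_c),  ω_c=0, ω_r=1
ω_s = 0 − (50/20)(1−0) = -5/2
ω_s/ω_r = -5/2

-5/2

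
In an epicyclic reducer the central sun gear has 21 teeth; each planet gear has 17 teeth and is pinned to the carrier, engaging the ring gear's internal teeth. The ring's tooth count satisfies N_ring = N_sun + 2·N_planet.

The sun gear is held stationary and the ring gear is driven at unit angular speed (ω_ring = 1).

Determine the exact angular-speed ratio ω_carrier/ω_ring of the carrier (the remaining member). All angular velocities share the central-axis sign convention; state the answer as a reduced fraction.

N_ring = 21 + 2·17 = 55
21(ω_s−ω_c) = −55(ω_r−ω_c),  ω_s=0, ω_r=1
21(0−ω_c) = −55(1−ω_c)  ⇒  76ω_c = 55  ⇒  ω_c = 55/76
ω_c/ω_r = 55/76

55/76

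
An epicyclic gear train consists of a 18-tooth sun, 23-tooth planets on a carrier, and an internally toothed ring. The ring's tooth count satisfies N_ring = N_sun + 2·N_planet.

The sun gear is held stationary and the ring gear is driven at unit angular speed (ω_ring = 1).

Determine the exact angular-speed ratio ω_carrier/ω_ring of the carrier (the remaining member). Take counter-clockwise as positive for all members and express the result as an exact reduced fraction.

N_ring = 18 + 2·23 = 64
18(ω_s−ω_c) = −64(ω_r−ω_c),  ω_s=0, ω_r=1
18(0−ω_c) = −64(1−ω_c)  ⇒  82ω_c = 64  ⇒  ω_c = 32/41
ω_c/ω_r = 32/41

32/41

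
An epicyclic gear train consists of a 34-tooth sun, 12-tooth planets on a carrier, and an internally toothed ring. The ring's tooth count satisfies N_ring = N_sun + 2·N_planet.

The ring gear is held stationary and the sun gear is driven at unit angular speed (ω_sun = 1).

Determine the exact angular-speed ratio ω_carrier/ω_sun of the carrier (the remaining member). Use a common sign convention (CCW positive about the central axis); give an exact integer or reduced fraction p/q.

17/46

N_ring = 34 + 2·12 = 58
34(ω_s−ω_c) = −58(ω_r−ω_c),  ω_r=0, ω_s=1
34(1−ω_c) = −58(0−ω_c)  ⇒  92ω_c = 34  ⇒  ω_c = 17/46
ω_c/ω_s = 17/46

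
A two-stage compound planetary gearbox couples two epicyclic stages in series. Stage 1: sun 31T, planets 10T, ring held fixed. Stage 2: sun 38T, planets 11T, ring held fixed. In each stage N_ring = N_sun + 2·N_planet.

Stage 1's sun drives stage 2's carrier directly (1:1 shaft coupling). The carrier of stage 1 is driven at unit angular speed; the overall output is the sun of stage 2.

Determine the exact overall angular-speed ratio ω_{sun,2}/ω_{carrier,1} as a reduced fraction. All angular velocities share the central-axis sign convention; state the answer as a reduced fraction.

4018/589

Stage 1: N_ring = 31 + 2·10 = 51
Stage 1: 31(ω_s−ω_c) = −51(ω_r−ω_c),  ω_r=0, ω_c=1
Stage 1: ω_s = 1 − (51/31)(0−1) = 82/31
  ⇒ ω_s¹/ω_c¹ = 82/31
Stage 2: N_ring = 38 + 2·11 = 60
Stage 2: 38(ω_s−ω_c) = −60(ω_r−ω_c),  ω_r=0, ω_c=1
Stage 2: ω_s = 1 − (60/38)(0−1) = 49/19
  ⇒ ω_s²/ω_c² = 49/19
Coupling ω_c² = ω_s¹ ⇒ overall = 82/31 × 49/19 = 4018/589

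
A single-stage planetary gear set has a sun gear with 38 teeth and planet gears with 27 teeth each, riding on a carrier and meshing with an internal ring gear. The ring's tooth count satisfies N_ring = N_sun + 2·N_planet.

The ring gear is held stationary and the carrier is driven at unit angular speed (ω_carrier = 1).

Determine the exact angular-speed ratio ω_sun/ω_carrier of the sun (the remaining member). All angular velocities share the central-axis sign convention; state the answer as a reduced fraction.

65/19

N_ring = 38 + 2·27 = 92
38(ω_s−ω_c) = −92(ω_r−ω_c),  ω_r=0, ω_c=1
ω_s = 1 − (92/38)(0−1) = 65/19
ω_s/ω_c = 65/19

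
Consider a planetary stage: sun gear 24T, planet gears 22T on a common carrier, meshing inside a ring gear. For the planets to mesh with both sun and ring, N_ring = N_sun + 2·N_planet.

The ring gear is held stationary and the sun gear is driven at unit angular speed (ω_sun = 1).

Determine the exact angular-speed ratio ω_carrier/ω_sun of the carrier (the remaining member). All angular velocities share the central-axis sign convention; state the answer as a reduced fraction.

N_ring = 24 + 2·22 = 68
24(ω_s−ω_c) = −68(ω_r−ω_c),  ω_r=0, ω_s=1
24(1−ω_c) = −68(0−ω_c)  ⇒  92ω_c = 24  ⇒  ω_c = 6/23
ω_c/ω_s = 6/23

6/23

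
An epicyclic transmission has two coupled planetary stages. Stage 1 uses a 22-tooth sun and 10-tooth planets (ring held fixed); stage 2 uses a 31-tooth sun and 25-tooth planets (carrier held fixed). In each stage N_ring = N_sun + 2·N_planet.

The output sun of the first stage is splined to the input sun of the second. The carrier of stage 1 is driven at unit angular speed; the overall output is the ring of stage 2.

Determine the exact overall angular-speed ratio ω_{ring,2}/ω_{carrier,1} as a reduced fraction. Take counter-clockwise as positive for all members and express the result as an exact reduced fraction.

Stage 1: N_ring = 22 + 2·10 = 42
Stage 1: 22(ω_s−ω_c) = −42(ω_r−ω_c),  ω_r=0, ω_c=1
Stage 1: ω_s = 1 − (42/22)(0−1) = 32/11
  ⇒ ω_s¹/ω_c¹ = 32/11
Stage 2: N_ring = 31 + 2·25 = 81
Stage 2: 31(ω_s−ω_c) = −81(ω_r−ω_c),  ω_c=0, ω_s=1
Stage 2: ω_r = 0 − (31/81)(1−0) = -31/81
  ⇒ ω_r²/ω_s² = -31/81
Coupling ω_s² = ω_s¹ ⇒ overall = 32/11 × -31/81 = -992/891

-992/891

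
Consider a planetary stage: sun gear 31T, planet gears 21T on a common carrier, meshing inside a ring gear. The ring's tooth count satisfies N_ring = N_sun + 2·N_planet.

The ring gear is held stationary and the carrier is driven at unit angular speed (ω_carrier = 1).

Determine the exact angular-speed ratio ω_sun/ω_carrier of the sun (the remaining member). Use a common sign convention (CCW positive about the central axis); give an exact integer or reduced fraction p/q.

N_ring = 31 + 2·21 = 73
31(ω_s−ω_c) = −73(ω_r−ω_c),  ω_r=0, ω_c=1
ω_s = 1 − (73/31)(0−1) = 104/31
ω_s/ω_c = 104/31

104/31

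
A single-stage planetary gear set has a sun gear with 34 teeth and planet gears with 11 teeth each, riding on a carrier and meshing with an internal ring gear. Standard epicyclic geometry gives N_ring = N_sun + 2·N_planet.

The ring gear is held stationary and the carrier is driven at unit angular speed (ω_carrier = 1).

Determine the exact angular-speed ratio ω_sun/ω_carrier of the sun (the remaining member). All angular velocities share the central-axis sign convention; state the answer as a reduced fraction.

N_ring = 34 + 2·11 = 56
34(ω_s−ω_c) = −56(ω_r−ω_c),  ω_r=0, ω_c=1
ω_s = 1 − (56/34)(0−1) = 45/17
ω_s/ω_c = 45/17

45/17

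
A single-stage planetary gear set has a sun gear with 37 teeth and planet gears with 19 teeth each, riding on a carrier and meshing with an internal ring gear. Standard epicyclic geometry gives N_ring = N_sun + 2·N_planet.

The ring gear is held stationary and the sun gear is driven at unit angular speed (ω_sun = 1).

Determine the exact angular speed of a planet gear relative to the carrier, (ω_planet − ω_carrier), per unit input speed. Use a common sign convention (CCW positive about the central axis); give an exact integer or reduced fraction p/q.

N_ring = 37 + 2·19 = 75
37(ω_s−ω_c) = −75(ω_r−ω_c),  ω_r=0, ω_s=1
37(1−ω_c) = −75(0−ω_c)  ⇒  112ω_c = 37  ⇒  ω_c = 37/112
sun–planet: 37·(1−37/112) = −19·(ω_p−ω_c)  ⇒  ω_p−ω_c = −(37/19)·(75/112) = -2775/2128

-2775/2128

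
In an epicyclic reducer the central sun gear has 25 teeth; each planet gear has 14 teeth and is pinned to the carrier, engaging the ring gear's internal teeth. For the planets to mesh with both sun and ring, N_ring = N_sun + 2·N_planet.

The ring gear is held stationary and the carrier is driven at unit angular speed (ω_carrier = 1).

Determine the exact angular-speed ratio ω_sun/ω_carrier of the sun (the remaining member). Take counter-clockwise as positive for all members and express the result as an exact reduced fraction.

78/25

N_ring = 25 + 2·14 = 53
25(ω_s−ω_c) = −53(ω_r−ω_c),  ω_r=0, ω_c=1
ω_s = 1 − (53/25)(0−1) = 78/25
ω_s/ω_c = 78/25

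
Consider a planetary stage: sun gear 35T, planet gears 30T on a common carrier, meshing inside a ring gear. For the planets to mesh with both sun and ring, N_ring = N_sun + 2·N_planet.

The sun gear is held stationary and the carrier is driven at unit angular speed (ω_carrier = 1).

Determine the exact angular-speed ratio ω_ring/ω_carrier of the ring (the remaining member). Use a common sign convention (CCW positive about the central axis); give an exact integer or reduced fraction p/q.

N_ring = 35 + 2·30 = 95
35(ω_s−ω_c) = −95(ω_r−ω_c),  ω_s=0, ω_c=1
ω_r = 1 − (35/95)(0−1) = 26/19
ω_r/ω_c = 26/19

26/19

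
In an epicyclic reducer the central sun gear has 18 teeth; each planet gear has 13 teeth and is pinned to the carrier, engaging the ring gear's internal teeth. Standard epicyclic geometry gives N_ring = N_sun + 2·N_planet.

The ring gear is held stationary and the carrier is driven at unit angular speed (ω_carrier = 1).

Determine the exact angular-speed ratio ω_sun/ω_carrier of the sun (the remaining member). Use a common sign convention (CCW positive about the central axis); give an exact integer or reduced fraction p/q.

31/9

N_ring = 18 + 2·13 = 44
18(ω_s−ω_c) = −44(ω_r−ω_c),  ω_r=0, ω_c=1
ω_s = 1 − (44/18)(0−1) = 31/9
ω_s/ω_c = 31/9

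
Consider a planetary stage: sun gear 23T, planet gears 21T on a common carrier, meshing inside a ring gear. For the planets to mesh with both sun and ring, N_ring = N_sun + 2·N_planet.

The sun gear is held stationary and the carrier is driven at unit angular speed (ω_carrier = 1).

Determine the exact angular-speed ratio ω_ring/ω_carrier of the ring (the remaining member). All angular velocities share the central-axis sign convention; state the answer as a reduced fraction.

88/65

N_ring = 23 + 2·21 = 65
23(ω_s−ω_c) = −65(ω_r−ω_c),  ω_s=0, ω_c=1
ω_r = 1 − (23/65)(0−1) = 88/65
ω_r/ω_c = 88/65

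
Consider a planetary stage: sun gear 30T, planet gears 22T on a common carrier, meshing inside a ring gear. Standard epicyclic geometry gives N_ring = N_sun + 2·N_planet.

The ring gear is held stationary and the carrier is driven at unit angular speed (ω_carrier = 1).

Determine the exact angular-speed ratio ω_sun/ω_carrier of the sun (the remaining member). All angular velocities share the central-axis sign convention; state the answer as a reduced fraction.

N_ring = 30 + 2·22 = 74
30(ω_s−ω_c) = −74(ω_r−ω_c),  ω_r=0, ω_c=1
ω_s = 1 − (74/30)(0−1) = 52/15
ω_s/ω_c = 52/15

52/15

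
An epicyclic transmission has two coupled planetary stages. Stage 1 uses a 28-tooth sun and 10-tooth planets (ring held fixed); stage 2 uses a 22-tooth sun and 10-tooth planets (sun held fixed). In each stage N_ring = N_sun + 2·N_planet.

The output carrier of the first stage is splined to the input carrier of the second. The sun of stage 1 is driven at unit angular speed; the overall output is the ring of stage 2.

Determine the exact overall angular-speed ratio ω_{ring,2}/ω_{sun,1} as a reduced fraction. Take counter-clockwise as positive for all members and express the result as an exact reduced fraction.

32/57

Stage 1: N_ring = 28 + 2·10 = 48
Stage 1: 28(ω_s−ω_c) = −48(ω_r−ω_c),  ω_r=0, ω_s=1
Stage 1: 28(1−ω_c) = −48(0−ω_c)  ⇒  76ω_c = 28  ⇒  ω_c = 7/19
  ⇒ ω_c¹/ω_s¹ = 7/19
Stage 2: N_ring = 22 + 2·10 = 42
Stage 2: 22(ω_s−ω_c) = −42(ω_r−ω_c),  ω_s=0, ω_c=1
Stage 2: ω_r = 1 − (22/42)(0−1) = 32/21
  ⇒ ω_r²/ω_c² = 32/21
Coupling ω_c² = ω_c¹ ⇒ overall = 7/19 × 32/21 = 32/57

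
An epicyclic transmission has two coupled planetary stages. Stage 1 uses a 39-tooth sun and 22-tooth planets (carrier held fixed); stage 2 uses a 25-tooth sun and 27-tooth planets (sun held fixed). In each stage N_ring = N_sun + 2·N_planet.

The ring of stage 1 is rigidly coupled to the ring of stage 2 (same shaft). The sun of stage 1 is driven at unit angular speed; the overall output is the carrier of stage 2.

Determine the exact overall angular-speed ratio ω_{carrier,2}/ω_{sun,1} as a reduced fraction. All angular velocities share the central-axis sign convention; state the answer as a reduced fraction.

-237/664

Stage 1: N_ring = 39 + 2·22 = 83
Stage 1: 39(ω_s−ω_c) = −83(ω_r−ω_c),  ω_c=0, ω_s=1
Stage 1: ω_r = 0 − (39/83)(1−0) = -39/83
  ⇒ ω_r¹/ω_s¹ = -39/83
Stage 2: N_ring = 25 + 2·27 = 79
Stage 2: 25(ω_s−ω_c) = −79(ω_r−ω_c),  ω_s=0, ω_r=1
Stage 2: 25(0−ω_c) = −79(1−ω_c)  ⇒  104ω_c = 79  ⇒  ω_c = 79/104
  ⇒ ω_c²/ω_r² = 79/104
Coupling ω_r² = ω_r¹ ⇒ overall = -39/83 × 79/104 = -237/664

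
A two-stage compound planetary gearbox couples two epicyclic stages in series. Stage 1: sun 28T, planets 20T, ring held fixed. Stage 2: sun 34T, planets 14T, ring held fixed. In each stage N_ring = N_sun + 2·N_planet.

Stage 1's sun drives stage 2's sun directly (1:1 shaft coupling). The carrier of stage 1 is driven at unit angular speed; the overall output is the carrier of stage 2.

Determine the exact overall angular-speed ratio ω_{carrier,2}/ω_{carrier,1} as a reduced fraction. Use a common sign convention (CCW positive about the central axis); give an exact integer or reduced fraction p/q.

Stage 1: N_ring = 28 + 2·20 = 68
Stage 1: 28(ω_s−ω_c) = −68(ω_r−ω_c),  ω_r=0, ω_c=1
Stage 1: ω_s = 1 − (68/28)(0−1) = 24/7
  ⇒ ω_s¹/ω_c¹ = 24/7
Stage 2: N_ring = 34 + 2·14 = 62
Stage 2: 34(ω_s−ω_c) = −62(ω_r−ω_c),  ω_r=0, ω_s=1
Stage 2: 34(1−ω_c) = −62(0−ω_c)  ⇒  96ω_c = 34  ⇒  ω_c = 17/48
  ⇒ ω_c²/ω_s² = 17/48
Coupling ω_s² = ω_s¹ ⇒ overall = 24/7 × 17/48 = 17/14

17/14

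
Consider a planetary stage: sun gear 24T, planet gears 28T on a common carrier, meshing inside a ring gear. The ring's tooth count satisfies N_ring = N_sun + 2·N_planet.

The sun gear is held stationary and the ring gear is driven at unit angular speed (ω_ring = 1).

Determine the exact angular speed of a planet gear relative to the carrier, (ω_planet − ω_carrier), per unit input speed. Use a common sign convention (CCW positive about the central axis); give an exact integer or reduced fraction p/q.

N_ring = 24 + 2·28 = 80
24(ω_s−ω_c) = −80(ω_r−ω_c),  ω_s=0, ω_r=1
24(0−ω_c) = −80(1−ω_c)  ⇒  104ω_c = 80  ⇒  ω_c = 10/13
sun–planet: 24·(0−10/13) = −28·(ω_p−ω_c)  ⇒  ω_p−ω_c = −(24/28)·(-10/13) = 60/91

60/91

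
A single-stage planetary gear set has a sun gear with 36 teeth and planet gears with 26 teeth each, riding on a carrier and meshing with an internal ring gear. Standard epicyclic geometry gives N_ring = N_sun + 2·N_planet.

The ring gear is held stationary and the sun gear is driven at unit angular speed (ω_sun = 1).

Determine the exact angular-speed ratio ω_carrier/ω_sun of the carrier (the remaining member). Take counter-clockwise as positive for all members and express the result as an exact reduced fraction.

N_ring = 36 + 2·26 = 88
36(ω_s−ω_c) = −88(ω_r−ω_c),  ω_r=0, ω_s=1
36(1−ω_c) = −88(0−ω_c)  ⇒  124ω_c = 36  ⇒  ω_c = 9/31
ω_c/ω_s = 9/31

9/31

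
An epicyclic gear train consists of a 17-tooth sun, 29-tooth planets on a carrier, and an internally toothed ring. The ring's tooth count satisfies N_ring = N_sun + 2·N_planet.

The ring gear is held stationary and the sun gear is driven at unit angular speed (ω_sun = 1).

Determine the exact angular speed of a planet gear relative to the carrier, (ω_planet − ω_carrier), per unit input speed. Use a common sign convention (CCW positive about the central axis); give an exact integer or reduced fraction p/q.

-1275/2668

N_ring = 17 + 2·29 = 75
17(ω_s−ω_c) = −75(ω_r−ω_c),  ω_r=0, ω_s=1
17(1−ω_c) = −75(0−ω_c)  ⇒  92ω_c = 17  ⇒  ω_c = 17/92
sun–planet: 17·(1−17/92) = −29·(ω_p−ω_c)  ⇒  ω_p−ω_c = −(17/29)·(75/92) = -1275/2668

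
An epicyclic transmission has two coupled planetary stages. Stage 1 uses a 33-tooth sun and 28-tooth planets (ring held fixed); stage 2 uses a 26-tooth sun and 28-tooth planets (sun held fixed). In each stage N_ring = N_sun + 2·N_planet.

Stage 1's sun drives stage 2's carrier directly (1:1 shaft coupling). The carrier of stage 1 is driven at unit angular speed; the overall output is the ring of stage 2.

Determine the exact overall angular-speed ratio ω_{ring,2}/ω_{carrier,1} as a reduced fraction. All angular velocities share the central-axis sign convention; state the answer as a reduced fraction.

2196/451

Stage 1: N_ring = 33 + 2·28 = 89
Stage 1: 33(ω_s−ω_c) = −89(ω_r−ω_c),  ω_r=0, ω_c=1
Stage 1: ω_s = 1 − (89/33)(0−1) = 122/33
  ⇒ ω_s¹/ω_c¹ = 122/33
Stage 2: N_ring = 26 + 2·28 = 82
Stage 2: 26(ω_s−ω_c) = −82(ω_r−ω_c),  ω_s=0, ω_c=1
Stage 2: ω_r = 1 − (26/82)(0−1) = 54/41
  ⇒ ω_r²/ω_c² = 54/41
Coupling ω_c² = ω_s¹ ⇒ overall = 122/33 × 54/41 = 2196/451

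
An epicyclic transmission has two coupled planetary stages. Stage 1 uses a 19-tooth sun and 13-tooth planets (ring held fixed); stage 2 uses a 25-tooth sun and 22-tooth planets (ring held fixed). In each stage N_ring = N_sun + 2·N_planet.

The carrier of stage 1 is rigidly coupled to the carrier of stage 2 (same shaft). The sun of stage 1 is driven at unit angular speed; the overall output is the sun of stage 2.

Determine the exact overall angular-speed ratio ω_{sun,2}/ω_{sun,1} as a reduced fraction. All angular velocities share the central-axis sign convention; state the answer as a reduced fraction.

Stage 1: N_ring = 19 + 2·13 = 45
Stage 1: 19(ω_s−ω_c) = −45(ω_r−ω_c),  ω_r=0, ω_s=1
Stage 1: 19(1−ω_c) = −45(0−ω_c)  ⇒  64ω_c = 19  ⇒  ω_c = 19/64
  ⇒ ω_c¹/ω_s¹ = 19/64
Stage 2: N_ring = 25 + 2·22 = 69
Stage 2: 25(ω_s−ω_c) = −69(ω_r−ω_c),  ω_r=0, ω_c=1
Stage 2: ω_s = 1 − (69/25)(0−1) = 94/25
  ⇒ ω_s²/ω_c² = 94/25
Coupling ω_c² = ω_c¹ ⇒ overall = 19/64 × 94/25 = 893/800

893/800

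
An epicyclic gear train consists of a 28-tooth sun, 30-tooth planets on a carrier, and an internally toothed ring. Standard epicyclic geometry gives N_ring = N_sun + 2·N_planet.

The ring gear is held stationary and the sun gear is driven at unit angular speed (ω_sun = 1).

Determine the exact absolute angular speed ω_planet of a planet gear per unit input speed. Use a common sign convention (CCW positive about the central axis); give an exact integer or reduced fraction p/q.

-7/15

N_ring = 28 + 2·30 = 88
28(ω_s−ω_c) = −88(ω_r−ω_c),  ω_r=0, ω_s=1
28(1−ω_c) = −88(0−ω_c)  ⇒  116ω_c = 28  ⇒  ω_c = 7/29
sun–planet: 28·(1−7/29) = −30·(ω_p−ω_c)  ⇒  ω_p−ω_c = −(28/30)·(22/29) = -308/435
ω_p = 7/29 − 308/435 = -7/15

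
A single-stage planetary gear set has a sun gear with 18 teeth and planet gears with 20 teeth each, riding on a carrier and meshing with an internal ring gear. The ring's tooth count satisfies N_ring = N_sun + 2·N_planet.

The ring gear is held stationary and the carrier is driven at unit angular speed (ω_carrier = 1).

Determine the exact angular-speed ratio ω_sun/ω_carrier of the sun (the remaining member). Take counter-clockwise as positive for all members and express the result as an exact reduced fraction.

38/9

N_ring = 18 + 2·20 = 58
18(ω_s−ω_c) = −58(ω_r−ω_c),  ω_r=0, ω_c=1
ω_s = 1 − (58/18)(0−1) = 38/9
ω_s/ω_c = 38/9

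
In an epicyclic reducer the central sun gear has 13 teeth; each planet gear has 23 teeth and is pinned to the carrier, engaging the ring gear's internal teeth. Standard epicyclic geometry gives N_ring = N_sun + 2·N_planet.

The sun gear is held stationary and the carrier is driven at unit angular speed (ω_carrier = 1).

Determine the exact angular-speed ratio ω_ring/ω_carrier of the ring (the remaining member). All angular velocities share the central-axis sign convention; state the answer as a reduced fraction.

N_ring = 13 + 2·23 = 59
13(ω_s−ω_c) = −59(ω_r−ω_c),  ω_s=0, ω_c=1
ω_r = 1 − (13/59)(0−1) = 72/59
ω_r/ω_c = 72/59

72/59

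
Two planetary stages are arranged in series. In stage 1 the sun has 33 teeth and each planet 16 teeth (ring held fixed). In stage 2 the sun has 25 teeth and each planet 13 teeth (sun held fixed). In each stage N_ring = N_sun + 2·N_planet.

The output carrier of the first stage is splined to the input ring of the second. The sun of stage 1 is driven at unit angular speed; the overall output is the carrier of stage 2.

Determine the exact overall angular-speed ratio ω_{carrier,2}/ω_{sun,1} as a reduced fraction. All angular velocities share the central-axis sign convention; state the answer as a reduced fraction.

Stage 1: N_ring = 33 + 2·16 = 65
Stage 1: 33(ω_s−ω_c) = −65(ω_r−ω_c),  ω_r=0, ω_s=1
Stage 1: 33(1−ω_c) = −65(0−ω_c)  ⇒  98ω_c = 33  ⇒  ω_c = 33/98
  ⇒ ω_c¹/ω_s¹ = 33/98
Stage 2: N_ring = 25 + 2·13 = 51
Stage 2: 25(ω_s−ω_c) = −51(ω_r−ω_c),  ω_s=0, ω_r=1
Stage 2: 25(0−ω_c) = −51(1−ω_c)  ⇒  76ω_c = 51  ⇒  ω_c = 51/76
  ⇒ ω_c²/ω_r² = 51/76
Coupling ω_r² = ω_c¹ ⇒ overall = 33/98 × 51/76 = 1683/7448

1683/7448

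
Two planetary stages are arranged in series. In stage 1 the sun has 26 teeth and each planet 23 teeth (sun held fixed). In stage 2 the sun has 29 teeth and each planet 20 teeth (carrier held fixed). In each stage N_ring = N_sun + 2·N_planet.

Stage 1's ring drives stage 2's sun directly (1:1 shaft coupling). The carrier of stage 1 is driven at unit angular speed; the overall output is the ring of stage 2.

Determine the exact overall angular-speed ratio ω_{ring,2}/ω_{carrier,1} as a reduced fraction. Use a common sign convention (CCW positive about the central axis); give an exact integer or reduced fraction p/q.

Stage 1: N_ring = 26 + 2·23 = 72
Stage 1: 26(ω_s−ω_c) = −72(ω_r−ω_c),  ω_s=0, ω_c=1
Stage 1: ω_r = 1 − (26/72)(0−1) = 49/36
  ⇒ ω_r¹/ω_c¹ = 49/36
Stage 2: N_ring = 29 + 2·20 = 69
Stage 2: 29(ω_s−ω_c) = −69(ω_r−ω_c),  ω_c=0, ω_s=1
Stage 2: ω_r = 0 − (29/69)(1−0) = -29/69
  ⇒ ω_r²/ω_s² = -29/69
Coupling ω_s² = ω_r¹ ⇒ overall = 49/36 × -29/69 = -1421/2484

-1421/2484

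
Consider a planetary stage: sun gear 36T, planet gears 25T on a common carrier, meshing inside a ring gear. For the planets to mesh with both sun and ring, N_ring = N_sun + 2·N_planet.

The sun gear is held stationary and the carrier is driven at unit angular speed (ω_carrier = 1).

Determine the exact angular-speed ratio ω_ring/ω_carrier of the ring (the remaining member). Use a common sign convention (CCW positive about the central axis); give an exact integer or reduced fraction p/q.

N_ring = 36 + 2·25 = 86
36(ω_s−ω_c) = −86(ω_r−ω_c),  ω_s=0, ω_c=1
ω_r = 1 − (36/86)(0−1) = 61/43
ω_r/ω_c = 61/43

61/43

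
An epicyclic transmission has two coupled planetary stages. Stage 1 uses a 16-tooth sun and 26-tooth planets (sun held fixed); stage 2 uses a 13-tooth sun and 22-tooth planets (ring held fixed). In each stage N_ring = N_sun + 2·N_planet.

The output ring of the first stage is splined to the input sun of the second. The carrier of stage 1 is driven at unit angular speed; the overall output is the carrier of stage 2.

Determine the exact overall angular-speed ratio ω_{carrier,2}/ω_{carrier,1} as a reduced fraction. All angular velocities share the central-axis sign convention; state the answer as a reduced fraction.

Stage 1: N_ring = 16 + 2·26 = 68
Stage 1: 16(ω_s−ω_c) = −68(ω_r−ω_c),  ω_s=0, ω_c=1
Stage 1: ω_r = 1 − (16/68)(0−1) = 21/17
  ⇒ ω_r¹/ω_c¹ = 21/17
Stage 2: N_ring = 13 + 2·22 = 57
Stage 2: 13(ω_s−ω_c) = −57(ω_r−ω_c),  ω_r=0, ω_s=1
Stage 2: 13(1−ω_c) = −57(0−ω_c)  ⇒  70ω_c = 13  ⇒  ω_c = 13/70
  ⇒ ω_c²/ω_s² = 13/70
Coupling ω_s² = ω_r¹ ⇒ overall = 21/17 × 13/70 = 39/170

39/170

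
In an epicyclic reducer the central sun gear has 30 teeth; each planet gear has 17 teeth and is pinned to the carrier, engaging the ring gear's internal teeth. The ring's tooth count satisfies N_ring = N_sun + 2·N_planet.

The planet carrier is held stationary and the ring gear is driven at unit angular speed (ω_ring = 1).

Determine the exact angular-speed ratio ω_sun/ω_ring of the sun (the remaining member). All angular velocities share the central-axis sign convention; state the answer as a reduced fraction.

N_ring = 30 + 2·17 = 64
30(ω_s−ω_c) = −64(ω_r−ω_c),  ω_c=0, ω_r=1
ω_s = 0 − (64/30)(1−0) = -32/15
ω_s/ω_r = -32/15

-32/15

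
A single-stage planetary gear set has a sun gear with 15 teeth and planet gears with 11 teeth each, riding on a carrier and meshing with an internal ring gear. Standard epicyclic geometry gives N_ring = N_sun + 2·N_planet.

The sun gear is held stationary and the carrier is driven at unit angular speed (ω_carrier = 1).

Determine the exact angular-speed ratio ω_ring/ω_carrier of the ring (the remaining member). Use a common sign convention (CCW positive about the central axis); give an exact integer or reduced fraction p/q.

52/37

N_ring = 15 + 2·11 = 37
15(ω_s−ω_c) = −37(ω_r−ω_c),  ω_s=0, ω_c=1
ω_r = 1 − (15/37)(0−1) = 52/37
ω_r/ω_c = 52/37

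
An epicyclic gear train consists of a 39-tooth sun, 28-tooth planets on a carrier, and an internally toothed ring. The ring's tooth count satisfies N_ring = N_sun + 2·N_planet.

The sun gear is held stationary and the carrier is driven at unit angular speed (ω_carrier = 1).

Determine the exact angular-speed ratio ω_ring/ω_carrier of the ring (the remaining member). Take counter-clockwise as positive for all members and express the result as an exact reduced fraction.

134/95

N_ring = 39 + 2·28 = 95
39(ω_s−ω_c) = −95(ω_r−ω_c),  ω_s=0, ω_c=1
ω_r = 1 − (39/95)(0−1) = 134/95
ω_r/ω_c = 134/95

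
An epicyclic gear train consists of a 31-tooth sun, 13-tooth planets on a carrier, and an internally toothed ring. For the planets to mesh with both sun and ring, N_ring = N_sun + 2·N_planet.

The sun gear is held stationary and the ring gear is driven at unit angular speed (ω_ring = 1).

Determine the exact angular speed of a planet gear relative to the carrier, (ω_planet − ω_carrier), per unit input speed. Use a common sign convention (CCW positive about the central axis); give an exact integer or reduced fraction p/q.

1767/1144

N_ring = 31 + 2·13 = 57
31(ω_s−ω_c) = −57(ω_r−ω_c),  ω_s=0, ω_r=1
31(0−ω_c) = −57(1−ω_c)  ⇒  88ω_c = 57  ⇒  ω_c = 57/88
sun–planet: 31·(0−57/88) = −13·(ω_p−ω_c)  ⇒  ω_p−ω_c = −(31/13)·(-57/88) = 1767/1144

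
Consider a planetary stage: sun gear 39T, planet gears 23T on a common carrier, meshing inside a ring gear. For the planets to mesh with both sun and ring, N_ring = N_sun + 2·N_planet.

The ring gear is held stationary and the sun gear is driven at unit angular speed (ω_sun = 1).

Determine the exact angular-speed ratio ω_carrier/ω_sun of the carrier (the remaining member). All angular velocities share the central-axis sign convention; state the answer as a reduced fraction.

N_ring = 39 + 2·23 = 85
39(ω_s−ω_c) = −85(ω_r−ω_c),  ω_r=0, ω_s=1
39(1−ω_c) = −85(0−ω_c)  ⇒  124ω_c = 39  ⇒  ω_c = 39/124
ω_c/ω_s = 39/124

39/124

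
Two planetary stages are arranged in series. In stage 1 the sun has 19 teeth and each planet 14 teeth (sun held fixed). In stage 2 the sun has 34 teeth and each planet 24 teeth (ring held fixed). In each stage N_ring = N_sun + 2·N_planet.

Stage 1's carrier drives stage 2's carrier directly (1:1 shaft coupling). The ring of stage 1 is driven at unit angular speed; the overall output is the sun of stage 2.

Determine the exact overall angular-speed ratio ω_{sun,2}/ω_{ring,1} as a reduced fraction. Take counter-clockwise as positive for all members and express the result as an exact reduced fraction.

1363/561

Stage 1: N_ring = 19 + 2·14 = 47
Stage 1: 19(ω_s−ω_c) = −47(ω_r−ω_c),  ω_s=0, ω_r=1
Stage 1: 19(0−ω_c) = −47(1−ω_c)  ⇒  66ω_c = 47  ⇒  ω_c = 47/66
  ⇒ ω_c¹/ω_r¹ = 47/66
Stage 2: N_ring = 34 + 2·24 = 82
Stage 2: 34(ω_s−ω_c) = −82(ω_r−ω_c),  ω_r=0, ω_c=1
Stage 2: ω_s = 1 − (82/34)(0−1) = 58/17
  ⇒ ω_s²/ω_c² = 58/17
Coupling ω_c² = ω_c¹ ⇒ overall = 47/66 × 58/17 = 1363/561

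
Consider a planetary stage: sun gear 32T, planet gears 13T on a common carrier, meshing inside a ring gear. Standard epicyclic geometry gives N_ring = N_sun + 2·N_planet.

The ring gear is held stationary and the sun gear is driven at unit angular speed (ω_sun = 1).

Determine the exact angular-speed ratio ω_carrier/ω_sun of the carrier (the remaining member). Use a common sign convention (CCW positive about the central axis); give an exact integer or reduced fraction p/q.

N_ring = 32 + 2·13 = 58
32(ω_s−ω_c) = −58(ω_r−ω_c),  ω_r=0, ω_s=1
32(1−ω_c) = −58(0−ω_c)  ⇒  90ω_c = 32  ⇒  ω_c = 16/45
ω_c/ω_s = 16/45

16/45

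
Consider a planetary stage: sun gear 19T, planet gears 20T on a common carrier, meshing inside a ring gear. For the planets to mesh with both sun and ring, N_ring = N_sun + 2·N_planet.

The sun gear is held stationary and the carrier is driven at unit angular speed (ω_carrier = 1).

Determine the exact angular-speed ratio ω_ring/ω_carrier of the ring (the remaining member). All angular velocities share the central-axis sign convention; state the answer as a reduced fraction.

78/59

N_ring = 19 + 2·20 = 59
19(ω_s−ω_c) = −59(ω_r−ω_c),  ω_s=0, ω_c=1
ω_r = 1 − (19/59)(0−1) = 78/59
ω_r/ω_c = 78/59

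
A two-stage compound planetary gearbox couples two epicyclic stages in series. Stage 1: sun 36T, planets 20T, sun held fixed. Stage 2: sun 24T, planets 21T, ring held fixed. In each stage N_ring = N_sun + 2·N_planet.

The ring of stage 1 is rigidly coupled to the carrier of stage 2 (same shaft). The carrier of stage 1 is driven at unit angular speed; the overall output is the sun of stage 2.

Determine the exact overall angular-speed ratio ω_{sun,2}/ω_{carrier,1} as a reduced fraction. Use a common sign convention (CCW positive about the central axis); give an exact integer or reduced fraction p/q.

105/19

Stage 1: N_ring = 36 + 2·20 = 76
Stage 1: 36(ω_s−ω_c) = −76(ω_r−ω_c),  ω_s=0, ω_c=1
Stage 1: ω_r = 1 − (36/76)(0−1) = 28/19
  ⇒ ω_r¹/ω_c¹ = 28/19
Stage 2: N_ring = 24 + 2·21 = 66
Stage 2: 24(ω_s−ω_c) = −66(ω_r−ω_c),  ω_r=0, ω_c=1
Stage 2: ω_s = 1 − (66/24)(0−1) = 15/4
  ⇒ ω_s²/ω_c² = 15/4
Coupling ω_c² = ω_r¹ ⇒ overall = 28/19 × 15/4 = 105/19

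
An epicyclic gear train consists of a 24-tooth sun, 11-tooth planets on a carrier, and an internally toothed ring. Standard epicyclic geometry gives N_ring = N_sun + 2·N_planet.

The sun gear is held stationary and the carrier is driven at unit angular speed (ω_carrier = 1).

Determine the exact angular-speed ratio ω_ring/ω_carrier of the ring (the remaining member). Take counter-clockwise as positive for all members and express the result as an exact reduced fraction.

35/23

N_ring = 24 + 2·11 = 46
24(ω_s−ω_c) = −46(ω_r−ω_c),  ω_s=0, ω_c=1
ω_r = 1 − (24/46)(0−1) = 35/23
ω_r/ω_c = 35/23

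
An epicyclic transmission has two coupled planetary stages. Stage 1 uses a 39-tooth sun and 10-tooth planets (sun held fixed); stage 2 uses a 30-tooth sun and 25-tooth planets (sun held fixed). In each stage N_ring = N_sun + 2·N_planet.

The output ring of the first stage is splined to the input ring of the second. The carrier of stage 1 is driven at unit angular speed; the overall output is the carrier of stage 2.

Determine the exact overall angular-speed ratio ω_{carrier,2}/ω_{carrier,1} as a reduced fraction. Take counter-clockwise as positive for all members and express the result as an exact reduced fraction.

Stage 1: N_ring = 39 + 2·10 = 59
Stage 1: 39(ω_s−ω_c) = −59(ω_r−ω_c),  ω_s=0, ω_c=1
Stage 1: ω_r = 1 − (39/59)(0−1) = 98/59
  ⇒ ω_r¹/ω_c¹ = 98/59
Stage 2: N_ring = 30 + 2·25 = 80
Stage 2: 30(ω_s−ω_c) = −80(ω_r−ω_c),  ω_s=0, ω_r=1
Stage 2: 30(0−ω_c) = −80(1−ω_c)  ⇒  110ω_c = 80  ⇒  ω_c = 8/11
  ⇒ ω_c²/ω_r² = 8/11
Coupling ω_r² = ω_r¹ ⇒ overall = 98/59 × 8/11 = 784/649

784/649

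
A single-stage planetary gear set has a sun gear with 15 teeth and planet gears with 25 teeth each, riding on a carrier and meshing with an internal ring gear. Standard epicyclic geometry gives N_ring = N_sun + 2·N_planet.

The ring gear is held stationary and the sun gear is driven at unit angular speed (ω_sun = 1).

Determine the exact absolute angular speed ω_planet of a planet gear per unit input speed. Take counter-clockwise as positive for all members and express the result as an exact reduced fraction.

-3/10

N_ring = 15 + 2·25 = 65
15(ω_s−ω_c) = −65(ω_r−ω_c),  ω_r=0, ω_s=1
15(1−ω_c) = −65(0−ω_c)  ⇒  80ω_c = 15  ⇒  ω_c = 3/16
sun–planet: 15·(1−3/16) = −25·(ω_p−ω_c)  ⇒  ω_p−ω_c = −(15/25)·(13/16) = -39/80
ω_p = 3/16 − 39/80 = -3/10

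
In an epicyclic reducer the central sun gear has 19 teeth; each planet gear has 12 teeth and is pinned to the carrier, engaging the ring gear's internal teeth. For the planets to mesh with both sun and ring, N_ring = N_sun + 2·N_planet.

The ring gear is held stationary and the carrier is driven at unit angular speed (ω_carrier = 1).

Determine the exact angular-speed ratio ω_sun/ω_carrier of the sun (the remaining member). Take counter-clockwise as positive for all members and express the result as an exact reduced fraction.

N_ring = 19 + 2·12 = 43
19(ω_s−ω_c) = −43(ω_r−ω_c),  ω_r=0, ω_c=1
ω_s = 1 − (43/19)(0−1) = 62/19
ω_s/ω_c = 62/19

62/19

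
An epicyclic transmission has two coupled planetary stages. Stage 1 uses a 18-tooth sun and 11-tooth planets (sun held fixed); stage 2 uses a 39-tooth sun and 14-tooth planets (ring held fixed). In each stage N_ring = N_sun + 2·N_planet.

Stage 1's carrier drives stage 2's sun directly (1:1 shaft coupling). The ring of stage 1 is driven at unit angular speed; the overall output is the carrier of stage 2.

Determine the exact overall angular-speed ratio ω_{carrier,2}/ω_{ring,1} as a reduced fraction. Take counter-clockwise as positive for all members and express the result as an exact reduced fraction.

Stage 1: N_ring = 18 + 2·11 = 40
Stage 1: 18(ω_s−ω_c) = −40(ω_r−ω_c),  ω_s=0, ω_r=1
Stage 1: 18(0−ω_c) = −40(1−ω_c)  ⇒  58ω_c = 40  ⇒  ω_c = 20/29
  ⇒ ω_c¹/ω_r¹ = 20/29
Stage 2: N_ring = 39 + 2·14 = 67
Stage 2: 39(ω_s−ω_c) = −67(ω_r−ω_c),  ω_r=0, ω_s=1
Stage 2: 39(1−ω_c) = −67(0−ω_c)  ⇒  106ω_c = 39  ⇒  ω_c = 39/106
  ⇒ ω_c²/ω_s² = 39/106
Coupling ω_s² = ω_c¹ ⇒ overall = 20/29 × 39/106 = 390/1537

390/1537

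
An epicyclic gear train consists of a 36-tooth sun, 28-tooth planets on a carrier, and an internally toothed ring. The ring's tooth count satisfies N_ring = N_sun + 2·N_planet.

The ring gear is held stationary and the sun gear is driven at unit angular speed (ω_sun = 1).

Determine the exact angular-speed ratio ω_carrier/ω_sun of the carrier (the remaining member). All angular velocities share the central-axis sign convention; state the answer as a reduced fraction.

N_ring = 36 + 2·28 = 92
36(ω_s−ω_c) = −92(ω_r−ω_c),  ω_r=0, ω_s=1
36(1−ω_c) = −92(0−ω_c)  ⇒  128ω_c = 36  ⇒  ω_c = 9/32
ω_c/ω_s = 9/32

9/32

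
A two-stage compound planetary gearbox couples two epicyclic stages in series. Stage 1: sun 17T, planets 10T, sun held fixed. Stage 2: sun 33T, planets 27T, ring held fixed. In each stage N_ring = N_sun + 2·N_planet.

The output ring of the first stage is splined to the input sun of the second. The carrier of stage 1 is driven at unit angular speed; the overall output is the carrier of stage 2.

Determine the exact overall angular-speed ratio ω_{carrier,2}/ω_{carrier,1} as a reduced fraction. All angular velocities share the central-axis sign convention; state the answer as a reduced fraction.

297/740

Stage 1: N_ring = 17 + 2·10 = 37
Stage 1: 17(ω_s−ω_c) = −37(ω_r−ω_c),  ω_s=0, ω_c=1
Stage 1: ω_r = 1 − (17/37)(0−1) = 54/37
  ⇒ ω_r¹/ω_c¹ = 54/37
Stage 2: N_ring = 33 + 2·27 = 87
Stage 2: 33(ω_s−ω_c) = −87(ω_r−ω_c),  ω_r=0, ω_s=1
Stage 2: 33(1−ω_c) = −87(0−ω_c)  ⇒  120ω_c = 33  ⇒  ω_c = 11/40
  ⇒ ω_c²/ω_s² = 11/40
Coupling ω_s² = ω_r¹ ⇒ overall = 54/37 × 11/40 = 297/740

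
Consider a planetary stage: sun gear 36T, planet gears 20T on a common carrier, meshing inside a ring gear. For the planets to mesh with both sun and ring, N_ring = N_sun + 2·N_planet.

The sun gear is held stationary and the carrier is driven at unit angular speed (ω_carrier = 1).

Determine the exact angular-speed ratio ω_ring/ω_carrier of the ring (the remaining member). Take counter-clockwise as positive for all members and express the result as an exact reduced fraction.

N_ring = 36 + 2·20 = 76
36(ω_s−ω_c) = −76(ω_r−ω_c),  ω_s=0, ω_c=1
ω_r = 1 − (36/76)(0−1) = 28/19
ω_r/ω_c = 28/19

28/19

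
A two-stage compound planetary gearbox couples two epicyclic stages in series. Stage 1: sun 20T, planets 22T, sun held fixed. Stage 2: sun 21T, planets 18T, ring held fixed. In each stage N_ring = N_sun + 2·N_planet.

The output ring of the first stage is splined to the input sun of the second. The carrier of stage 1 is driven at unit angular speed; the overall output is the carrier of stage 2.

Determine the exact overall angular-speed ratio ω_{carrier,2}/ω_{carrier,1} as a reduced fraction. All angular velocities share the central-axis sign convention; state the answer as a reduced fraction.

147/416

Stage 1: N_ring = 20 + 2·22 = 64
Stage 1: 20(ω_s−ω_c) = −64(ω_r−ω_c),  ω_s=0, ω_c=1
Stage 1: ω_r = 1 − (20/64)(0−1) = 21/16
  ⇒ ω_r¹/ω_c¹ = 21/16
Stage 2: N_ring = 21 + 2·18 = 57
Stage 2: 21(ω_s−ω_c) = −57(ω_r−ω_c),  ω_r=0, ω_s=1
Stage 2: 21(1−ω_c) = −57(0−ω_c)  ⇒  78ω_c = 21  ⇒  ω_c = 7/26
  ⇒ ω_c²/ω_s² = 7/26
Coupling ω_s² = ω_r¹ ⇒ overall = 21/16 × 7/26 = 147/416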